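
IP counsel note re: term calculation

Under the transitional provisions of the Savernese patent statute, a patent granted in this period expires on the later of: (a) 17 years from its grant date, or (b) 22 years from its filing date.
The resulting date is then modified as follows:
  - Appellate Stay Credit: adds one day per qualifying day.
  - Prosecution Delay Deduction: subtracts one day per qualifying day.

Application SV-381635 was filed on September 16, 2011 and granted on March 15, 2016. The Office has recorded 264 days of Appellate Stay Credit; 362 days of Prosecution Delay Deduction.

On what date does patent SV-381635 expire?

(a) grant + 17 years → 15 March 2033.
(b) filing + 22 years → 16 September 2033.
Later of the two: 16 September 2033.
Appellate Stay Credit: +264 days → 7 June 2034.
Prosecution Delay Deduction: −362 days → 10 June 2033.

2033-06-10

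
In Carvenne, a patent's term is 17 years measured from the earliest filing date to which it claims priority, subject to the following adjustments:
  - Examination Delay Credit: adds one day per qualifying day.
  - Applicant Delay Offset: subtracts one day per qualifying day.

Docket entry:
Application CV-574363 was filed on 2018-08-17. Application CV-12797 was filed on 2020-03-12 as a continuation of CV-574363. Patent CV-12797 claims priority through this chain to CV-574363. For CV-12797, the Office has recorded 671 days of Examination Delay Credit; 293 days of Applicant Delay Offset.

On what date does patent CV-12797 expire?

Earliest priority filing: 17 August 2018.
Base term: 17 August 2018 + 17 years → 17 August 2035.
Examination Delay Credit: +671 days → 18 June 2037.
Applicant Delay Offset: −293 days → 29 August 2036.

2036-08-29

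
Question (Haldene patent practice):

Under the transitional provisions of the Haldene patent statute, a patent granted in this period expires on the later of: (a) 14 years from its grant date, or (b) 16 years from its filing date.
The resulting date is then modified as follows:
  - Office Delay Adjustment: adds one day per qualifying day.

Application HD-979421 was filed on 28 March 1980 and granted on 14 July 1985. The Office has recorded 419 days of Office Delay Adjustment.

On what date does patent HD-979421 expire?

September 5, 2000

(a) grant + 14 years → 14 July 1999.
(b) filing + 16 years → 28 March 1996.
Later of the two: 14 July 1999.
Office Delay Adjustment: +419 days → 5 September 2000.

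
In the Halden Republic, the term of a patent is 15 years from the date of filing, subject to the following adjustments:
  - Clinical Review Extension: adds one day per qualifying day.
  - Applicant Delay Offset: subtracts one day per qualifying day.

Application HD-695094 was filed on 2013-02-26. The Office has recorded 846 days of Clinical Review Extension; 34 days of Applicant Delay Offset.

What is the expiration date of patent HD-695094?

Base term: filing date + 15 years → 26 February 2028.
Clinical Review Extension: +846 days → 21 June 2030.
Applicant Delay Offset: −34 days → 18 May 2030.

2030-05-18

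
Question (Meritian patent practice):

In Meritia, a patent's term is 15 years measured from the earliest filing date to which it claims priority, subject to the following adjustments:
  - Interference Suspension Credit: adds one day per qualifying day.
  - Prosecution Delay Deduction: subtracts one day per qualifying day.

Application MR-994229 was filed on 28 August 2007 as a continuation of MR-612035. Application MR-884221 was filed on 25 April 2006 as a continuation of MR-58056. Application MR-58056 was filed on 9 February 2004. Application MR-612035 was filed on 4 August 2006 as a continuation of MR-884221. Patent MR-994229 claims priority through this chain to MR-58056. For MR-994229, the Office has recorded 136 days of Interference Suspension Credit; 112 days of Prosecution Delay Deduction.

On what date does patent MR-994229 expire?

March 5, 2019

Earliest priority filing: 9 February 2004.
Base term: 9 February 2004 + 15 years → 9 February 2019.
Interference Suspension Credit: +136 days → 25 June 2019.
Prosecution Delay Deduction: −112 days → 5 March 2019.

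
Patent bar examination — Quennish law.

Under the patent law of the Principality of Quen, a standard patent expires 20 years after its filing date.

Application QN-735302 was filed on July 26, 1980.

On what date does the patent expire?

Filing date + 20 years → 26 July 2000.

July 26, 2000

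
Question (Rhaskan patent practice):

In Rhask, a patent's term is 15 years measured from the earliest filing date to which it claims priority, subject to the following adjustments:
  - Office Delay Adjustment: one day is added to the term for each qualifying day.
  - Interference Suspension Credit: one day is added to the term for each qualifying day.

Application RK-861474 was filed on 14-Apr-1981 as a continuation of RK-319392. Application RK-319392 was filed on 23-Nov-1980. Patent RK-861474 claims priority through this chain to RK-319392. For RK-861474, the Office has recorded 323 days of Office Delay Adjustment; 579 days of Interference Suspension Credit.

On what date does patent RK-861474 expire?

Earliest priority filing: 23 November 1980.
Base term: 23 November 1980 + 15 years → 23 November 1995.
Office Delay Adjustment: +323 days → 11 October 1996.
Interference Suspension Credit: +579 days → 13 May 1998.

1998-05-13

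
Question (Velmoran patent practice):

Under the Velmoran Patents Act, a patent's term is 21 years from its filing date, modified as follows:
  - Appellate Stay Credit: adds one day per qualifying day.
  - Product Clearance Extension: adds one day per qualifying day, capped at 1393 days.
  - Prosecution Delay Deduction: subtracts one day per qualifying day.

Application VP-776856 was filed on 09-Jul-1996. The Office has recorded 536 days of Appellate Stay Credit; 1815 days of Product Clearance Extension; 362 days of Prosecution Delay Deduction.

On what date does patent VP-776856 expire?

2021-10-23

Base term: filing date + 21 years → 9 July 2017.
Appellate Stay Credit: +536 days → 27 December 2018.
Product Clearance Extension: 1815 days claimed exceeds the 1393-day cap, so +1393 days → 20 October 2022.
Prosecution Delay Deduction: −362 days → 23 October 2021.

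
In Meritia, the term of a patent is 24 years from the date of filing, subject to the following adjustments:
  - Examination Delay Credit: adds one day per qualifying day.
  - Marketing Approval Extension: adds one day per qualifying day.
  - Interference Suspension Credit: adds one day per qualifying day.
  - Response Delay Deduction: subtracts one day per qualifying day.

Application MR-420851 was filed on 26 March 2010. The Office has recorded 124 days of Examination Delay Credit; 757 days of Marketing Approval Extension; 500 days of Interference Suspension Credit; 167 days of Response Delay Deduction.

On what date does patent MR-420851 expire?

Base term: filing date + 24 years → 26 March 2034.
Examination Delay Credit: +124 days → 28 July 2034.
Marketing Approval Extension: +757 days → 23 August 2036.
Interference Suspension Credit: +500 days → 5 January 2038.
Response Delay Deduction: −167 days → 22 July 2037.

July 22, 2037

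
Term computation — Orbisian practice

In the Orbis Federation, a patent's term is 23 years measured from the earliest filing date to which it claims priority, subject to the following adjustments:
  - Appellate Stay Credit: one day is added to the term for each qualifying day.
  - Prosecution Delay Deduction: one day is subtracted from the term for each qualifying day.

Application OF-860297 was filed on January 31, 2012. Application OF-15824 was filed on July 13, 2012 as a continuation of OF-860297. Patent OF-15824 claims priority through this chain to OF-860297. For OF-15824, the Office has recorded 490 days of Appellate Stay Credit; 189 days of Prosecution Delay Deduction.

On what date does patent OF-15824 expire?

Earliest priority filing: 31 January 2012.
Base term: 31 January 2012 + 23 years → 31 January 2035.
Appellate Stay Credit: +490 days → 4 June 2036.
Prosecution Delay Deduction: −189 days → 28 November 2035.

November 28, 2035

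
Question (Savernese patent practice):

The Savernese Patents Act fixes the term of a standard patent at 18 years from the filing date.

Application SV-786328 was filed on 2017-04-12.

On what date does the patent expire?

Filing date + 18 years → 12 April 2035.

2035-04-12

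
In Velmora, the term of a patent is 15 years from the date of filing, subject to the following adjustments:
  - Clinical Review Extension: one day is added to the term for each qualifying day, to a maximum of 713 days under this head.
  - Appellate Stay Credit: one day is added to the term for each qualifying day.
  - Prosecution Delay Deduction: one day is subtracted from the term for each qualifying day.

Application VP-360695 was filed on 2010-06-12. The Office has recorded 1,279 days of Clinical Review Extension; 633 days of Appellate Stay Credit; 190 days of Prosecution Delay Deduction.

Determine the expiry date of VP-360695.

August 11, 2028

Base term: filing date + 15 years → 12 June 2025.
Clinical Review Extension: 1279 days claimed exceeds the 713-day cap, so +713 days → 26 May 2027.
Appellate Stay Credit: +633 days → 17 February 2029.
Prosecution Delay Deduction: −190 days → 11 August 2028.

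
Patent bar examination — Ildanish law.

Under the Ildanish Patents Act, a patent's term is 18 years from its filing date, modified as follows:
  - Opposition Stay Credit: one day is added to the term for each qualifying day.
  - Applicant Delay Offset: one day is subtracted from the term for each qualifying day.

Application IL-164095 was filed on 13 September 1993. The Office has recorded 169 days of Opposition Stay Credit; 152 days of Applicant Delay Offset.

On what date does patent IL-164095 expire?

Base term: filing date + 18 years → 13 September 2011.
Opposition Stay Credit: +169 days → 29 February 2012.
Applicant Delay Offset: −152 days → 30 September 2011.

2011-09-30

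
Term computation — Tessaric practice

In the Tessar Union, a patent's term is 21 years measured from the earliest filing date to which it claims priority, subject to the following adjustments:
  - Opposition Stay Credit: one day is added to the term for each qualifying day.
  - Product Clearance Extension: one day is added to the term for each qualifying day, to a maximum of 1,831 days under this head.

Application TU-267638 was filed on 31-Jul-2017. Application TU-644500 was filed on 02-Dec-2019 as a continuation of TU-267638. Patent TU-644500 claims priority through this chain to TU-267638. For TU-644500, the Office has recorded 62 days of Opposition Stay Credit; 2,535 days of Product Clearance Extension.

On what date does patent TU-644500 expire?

2043-10-06

Earliest priority filing: 31 July 2017.
Base term: 31 July 2017 + 21 years → 31 July 2038.
Opposition Stay Credit: +62 days → 1 October 2038.
Product Clearance Extension: 2535 days claimed exceeds the 1831-day cap, so +1831 days → 6 October 2043.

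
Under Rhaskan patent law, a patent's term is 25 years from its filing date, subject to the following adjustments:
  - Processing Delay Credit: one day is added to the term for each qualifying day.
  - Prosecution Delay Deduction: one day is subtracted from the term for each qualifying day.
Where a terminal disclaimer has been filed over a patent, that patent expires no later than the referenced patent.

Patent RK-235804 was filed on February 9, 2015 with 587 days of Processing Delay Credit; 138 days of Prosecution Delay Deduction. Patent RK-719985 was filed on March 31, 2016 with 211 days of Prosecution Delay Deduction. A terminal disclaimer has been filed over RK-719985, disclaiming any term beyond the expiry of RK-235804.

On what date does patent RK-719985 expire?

Natural term of RK-719985:
  Base: filing + 25 years → 31 March 2041.
  Prosecution Delay Deduction: −211 days → 1 September 2040.
Expiry of referenced patent RK-235804:
  Base: filing + 25 years → 9 February 2040.
  Processing Delay Credit: +587 days → 18 September 2041.
  Prosecution Delay Deduction: −138 days → 3 May 2041.
Terminal disclaimer: RK-719985 expires on the earlier of 1 September 2040 and 3 May 2041.

2040-09-01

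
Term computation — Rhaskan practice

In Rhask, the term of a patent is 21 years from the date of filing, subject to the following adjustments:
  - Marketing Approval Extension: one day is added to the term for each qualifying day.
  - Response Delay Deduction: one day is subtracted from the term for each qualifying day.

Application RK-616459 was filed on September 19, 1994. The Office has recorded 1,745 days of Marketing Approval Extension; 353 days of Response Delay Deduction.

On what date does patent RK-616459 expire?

Base term: filing date + 21 years → 19 September 2015.
Marketing Approval Extension: +1745 days → 29 June 2020.
Response Delay Deduction: −353 days → 12 July 2019.

July 12, 2019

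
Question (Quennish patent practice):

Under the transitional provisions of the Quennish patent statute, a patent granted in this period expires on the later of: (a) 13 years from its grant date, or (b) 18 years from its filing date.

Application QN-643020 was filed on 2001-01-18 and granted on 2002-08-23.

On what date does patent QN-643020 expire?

2019-01-18

(a) grant + 13 years → 23 August 2015.
(b) filing + 18 years → 18 January 2019.
Later of the two: 18 January 2019.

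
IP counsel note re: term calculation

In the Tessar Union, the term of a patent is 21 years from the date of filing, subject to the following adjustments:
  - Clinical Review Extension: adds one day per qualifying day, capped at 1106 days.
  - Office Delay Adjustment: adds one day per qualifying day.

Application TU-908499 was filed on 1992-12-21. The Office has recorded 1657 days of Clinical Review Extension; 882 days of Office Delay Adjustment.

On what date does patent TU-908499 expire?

2019-06-01

Base term: filing date + 21 years → 21 December 2013.
Clinical Review Extension: 1657 days claimed exceeds the 1106-day cap, so +1106 days → 31 December 2016.
Office Delay Adjustment: +882 days → 1 June 2019.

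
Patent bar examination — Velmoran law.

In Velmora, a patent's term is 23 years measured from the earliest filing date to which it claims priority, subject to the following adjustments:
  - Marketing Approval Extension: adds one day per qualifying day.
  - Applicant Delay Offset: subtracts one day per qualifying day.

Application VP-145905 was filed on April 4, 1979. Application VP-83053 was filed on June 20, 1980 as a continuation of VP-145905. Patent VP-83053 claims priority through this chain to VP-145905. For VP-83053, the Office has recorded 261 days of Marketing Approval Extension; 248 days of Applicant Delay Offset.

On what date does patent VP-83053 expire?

Earliest priority filing: 4 April 1979.
Base term: 4 April 1979 + 23 years → 4 April 2002.
Marketing Approval Extension: +261 days → 21 December 2002.
Applicant Delay Offset: −248 days → 17 April 2002.

April 17, 2002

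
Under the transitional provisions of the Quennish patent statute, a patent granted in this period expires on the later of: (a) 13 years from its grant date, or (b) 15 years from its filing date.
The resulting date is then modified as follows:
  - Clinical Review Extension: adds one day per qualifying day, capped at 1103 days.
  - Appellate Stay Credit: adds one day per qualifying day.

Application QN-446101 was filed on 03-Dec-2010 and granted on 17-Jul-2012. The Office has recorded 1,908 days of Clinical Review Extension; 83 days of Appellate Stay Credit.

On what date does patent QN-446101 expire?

(a) grant + 13 years → 17 July 2025.
(b) filing + 15 years → 3 December 2025.
Later of the two: 3 December 2025.
Clinical Review Extension: 1908 days claimed exceeds the 1103-day cap, so +1103 days → 10 December 2028.
Appellate Stay Credit: +83 days → 3 March 2029.

March 3, 2029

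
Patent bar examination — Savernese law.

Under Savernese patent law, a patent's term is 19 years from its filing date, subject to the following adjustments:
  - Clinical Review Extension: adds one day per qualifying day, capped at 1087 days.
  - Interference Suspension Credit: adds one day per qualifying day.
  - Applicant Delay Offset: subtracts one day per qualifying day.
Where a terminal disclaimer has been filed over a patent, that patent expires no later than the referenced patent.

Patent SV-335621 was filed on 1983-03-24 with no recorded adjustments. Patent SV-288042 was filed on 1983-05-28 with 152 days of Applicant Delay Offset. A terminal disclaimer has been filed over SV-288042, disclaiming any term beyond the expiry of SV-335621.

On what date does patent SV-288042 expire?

Natural term of SV-288042:
  Base: filing + 19 years → 28 May 2002.
  Applicant Delay Offset: −152 days → 27 December 2001.
Expiry of referenced patent SV-335621:
  Base: filing + 19 years → 24 March 2002.
Terminal disclaimer: SV-288042 expires on the earlier of 27 December 2001 and 24 March 2002.

December 27, 2001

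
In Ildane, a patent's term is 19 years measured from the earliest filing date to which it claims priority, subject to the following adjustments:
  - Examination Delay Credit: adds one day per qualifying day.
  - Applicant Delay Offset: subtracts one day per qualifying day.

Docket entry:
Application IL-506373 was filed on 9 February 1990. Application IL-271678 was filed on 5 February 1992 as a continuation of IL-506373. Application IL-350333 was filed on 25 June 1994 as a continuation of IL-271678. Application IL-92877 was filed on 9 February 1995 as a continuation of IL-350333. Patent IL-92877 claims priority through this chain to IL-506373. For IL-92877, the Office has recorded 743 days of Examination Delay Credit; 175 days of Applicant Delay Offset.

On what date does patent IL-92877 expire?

2010-08-31

Earliest priority filing: 9 February 1990.
Base term: 9 February 1990 + 19 years → 9 February 2009.
Examination Delay Credit: +743 days → 22 February 2011.
Applicant Delay Offset: −175 days → 31 August 2010.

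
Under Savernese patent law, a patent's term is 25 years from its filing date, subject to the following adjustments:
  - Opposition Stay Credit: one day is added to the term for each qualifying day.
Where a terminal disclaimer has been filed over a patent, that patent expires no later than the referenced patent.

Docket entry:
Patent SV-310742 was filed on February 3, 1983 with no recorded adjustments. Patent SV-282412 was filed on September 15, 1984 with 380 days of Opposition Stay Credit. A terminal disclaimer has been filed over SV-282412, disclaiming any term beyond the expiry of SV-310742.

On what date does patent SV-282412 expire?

2008-02-03

Natural term of SV-282412:
  Base: filing + 25 years → 15 September 2009.
  Opposition Stay Credit: +380 days → 30 September 2010.
Expiry of referenced patent SV-310742:
  Base: filing + 25 years → 3 February 2008.
Terminal disclaimer: SV-282412 expires on the earlier of 30 September 2010 and 3 February 2008.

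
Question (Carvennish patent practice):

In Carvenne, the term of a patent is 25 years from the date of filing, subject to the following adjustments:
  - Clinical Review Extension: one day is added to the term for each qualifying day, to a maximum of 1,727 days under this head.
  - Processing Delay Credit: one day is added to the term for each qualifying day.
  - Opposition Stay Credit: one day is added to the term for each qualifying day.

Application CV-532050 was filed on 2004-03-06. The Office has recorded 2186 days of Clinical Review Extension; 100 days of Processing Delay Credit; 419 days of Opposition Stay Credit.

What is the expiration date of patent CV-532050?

April 30, 2035

Base term: filing date + 25 years → 6 March 2029.
Clinical Review Extension: 2186 days claimed exceeds the 1727-day cap, so +1727 days → 27 November 2033.
Processing Delay Credit: +100 days → 7 March 2034.
Opposition Stay Credit: +419 days → 30 April 2035.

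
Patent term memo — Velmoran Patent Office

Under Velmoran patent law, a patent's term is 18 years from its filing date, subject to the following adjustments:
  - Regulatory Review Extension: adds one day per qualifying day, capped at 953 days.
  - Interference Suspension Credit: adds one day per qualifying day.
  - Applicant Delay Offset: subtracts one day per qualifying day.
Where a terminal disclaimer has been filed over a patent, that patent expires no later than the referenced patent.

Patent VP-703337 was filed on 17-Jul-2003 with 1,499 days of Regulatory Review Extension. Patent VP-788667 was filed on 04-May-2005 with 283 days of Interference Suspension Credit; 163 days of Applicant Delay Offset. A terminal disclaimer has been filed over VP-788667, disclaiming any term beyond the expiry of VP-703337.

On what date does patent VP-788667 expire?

Natural term of VP-788667:
  Base: filing + 18 years → 4 May 2023.
  Interference Suspension Credit: +283 days → 11 February 2024.
  Applicant Delay Offset: −163 days → 1 September 2023.
Expiry of referenced patent VP-703337:
  Base: filing + 18 years → 17 July 2021.
  Regulatory Review Extension: 1499 days claimed exceeds the 953-day cap, so +953 days → 25 February 2024.
Terminal disclaimer: VP-788667 expires on the earlier of 1 September 2023 and 25 February 2024.

2023-09-01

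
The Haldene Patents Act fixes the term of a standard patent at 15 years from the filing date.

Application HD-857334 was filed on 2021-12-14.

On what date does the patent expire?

December 14, 2036

Filing date + 15 years → 14 December 2036.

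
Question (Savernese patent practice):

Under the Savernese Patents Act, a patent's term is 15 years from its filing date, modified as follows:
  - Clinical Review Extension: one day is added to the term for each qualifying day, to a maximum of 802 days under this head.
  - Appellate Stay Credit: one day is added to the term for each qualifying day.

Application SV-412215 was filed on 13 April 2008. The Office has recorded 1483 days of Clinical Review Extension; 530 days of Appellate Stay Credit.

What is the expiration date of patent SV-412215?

Base term: filing date + 15 years → 13 April 2023.
Clinical Review Extension: 1483 days claimed exceeds the 802-day cap, so +802 days → 23 June 2025.
Appellate Stay Credit: +530 days → 5 December 2026.

December 5, 2026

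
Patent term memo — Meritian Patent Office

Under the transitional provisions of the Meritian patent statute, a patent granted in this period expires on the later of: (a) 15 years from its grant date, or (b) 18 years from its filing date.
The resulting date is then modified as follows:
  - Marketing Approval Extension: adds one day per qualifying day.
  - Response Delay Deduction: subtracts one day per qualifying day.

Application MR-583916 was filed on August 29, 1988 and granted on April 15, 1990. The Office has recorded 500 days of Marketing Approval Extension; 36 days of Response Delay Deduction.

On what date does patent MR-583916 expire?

2007-12-06

(a) grant + 15 years → 15 April 2005.
(b) filing + 18 years → 29 August 2006.
Later of the two: 29 August 2006.
Marketing Approval Extension: +500 days → 11 January 2008.
Response Delay Deduction: −36 days → 6 December 2007.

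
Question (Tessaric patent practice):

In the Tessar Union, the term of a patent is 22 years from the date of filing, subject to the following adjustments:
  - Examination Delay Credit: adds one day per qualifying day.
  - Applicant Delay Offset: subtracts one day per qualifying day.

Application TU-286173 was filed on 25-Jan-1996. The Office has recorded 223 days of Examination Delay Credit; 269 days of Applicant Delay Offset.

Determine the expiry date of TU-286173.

2017-12-10

Base term: filing date + 22 years → 25 January 2018.
Examination Delay Credit: +223 days → 5 September 2018.
Applicant Delay Offset: −269 days → 10 December 2017.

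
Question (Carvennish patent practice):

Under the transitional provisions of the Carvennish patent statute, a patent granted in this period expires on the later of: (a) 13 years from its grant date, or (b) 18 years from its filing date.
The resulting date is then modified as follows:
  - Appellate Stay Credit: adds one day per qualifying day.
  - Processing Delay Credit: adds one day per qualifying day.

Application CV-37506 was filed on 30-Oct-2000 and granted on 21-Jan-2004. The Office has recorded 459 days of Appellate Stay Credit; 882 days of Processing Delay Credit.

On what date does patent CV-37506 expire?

2022-07-02

(a) grant + 13 years → 21 January 2017.
(b) filing + 18 years → 30 October 2018.
Later of the two: 30 October 2018.
Appellate Stay Credit: +459 days → 1 February 2020.
Processing Delay Credit: +882 days → 2 July 2022.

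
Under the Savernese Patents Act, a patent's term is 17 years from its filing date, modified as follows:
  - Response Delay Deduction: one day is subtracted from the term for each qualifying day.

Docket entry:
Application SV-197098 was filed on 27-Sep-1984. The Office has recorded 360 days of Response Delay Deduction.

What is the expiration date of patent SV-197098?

2000-10-02

Base term: filing date + 17 years → 27 September 2001.
Response Delay Deduction: −360 days → 2 October 2000.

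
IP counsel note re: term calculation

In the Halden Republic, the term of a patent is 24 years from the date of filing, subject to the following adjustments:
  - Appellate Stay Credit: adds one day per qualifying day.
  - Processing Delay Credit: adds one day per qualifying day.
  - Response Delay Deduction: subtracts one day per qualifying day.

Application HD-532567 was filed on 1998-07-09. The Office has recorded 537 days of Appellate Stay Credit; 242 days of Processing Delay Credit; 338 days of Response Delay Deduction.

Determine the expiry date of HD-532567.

September 23, 2023

Base term: filing date + 24 years → 9 July 2022.
Appellate Stay Credit: +537 days → 28 December 2023.
Processing Delay Credit: +242 days → 26 August 2024.
Response Delay Deduction: −338 days → 23 September 2023.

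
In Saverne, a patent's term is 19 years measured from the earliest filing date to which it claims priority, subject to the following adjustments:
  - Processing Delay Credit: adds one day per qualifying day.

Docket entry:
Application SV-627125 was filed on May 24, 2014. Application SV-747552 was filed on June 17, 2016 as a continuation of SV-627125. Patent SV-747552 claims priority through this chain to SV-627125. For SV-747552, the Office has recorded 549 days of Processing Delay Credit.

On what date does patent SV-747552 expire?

2034-11-24

Earliest priority filing: 24 May 2014.
Base term: 24 May 2014 + 19 years → 24 May 2033.
Processing Delay Credit: +549 days → 24 November 2034.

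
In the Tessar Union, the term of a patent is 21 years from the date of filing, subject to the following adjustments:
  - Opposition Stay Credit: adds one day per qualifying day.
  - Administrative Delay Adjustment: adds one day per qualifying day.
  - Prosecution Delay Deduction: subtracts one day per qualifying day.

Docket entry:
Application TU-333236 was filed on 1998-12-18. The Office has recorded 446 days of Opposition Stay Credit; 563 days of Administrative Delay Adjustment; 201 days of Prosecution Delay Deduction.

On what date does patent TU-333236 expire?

Base term: filing date + 21 years → 18 December 2019.
Opposition Stay Credit: +446 days → 8 March 2021.
Administrative Delay Adjustment: +563 days → 22 September 2022.
Prosecution Delay Deduction: −201 days → 5 March 2022.

March 5, 2022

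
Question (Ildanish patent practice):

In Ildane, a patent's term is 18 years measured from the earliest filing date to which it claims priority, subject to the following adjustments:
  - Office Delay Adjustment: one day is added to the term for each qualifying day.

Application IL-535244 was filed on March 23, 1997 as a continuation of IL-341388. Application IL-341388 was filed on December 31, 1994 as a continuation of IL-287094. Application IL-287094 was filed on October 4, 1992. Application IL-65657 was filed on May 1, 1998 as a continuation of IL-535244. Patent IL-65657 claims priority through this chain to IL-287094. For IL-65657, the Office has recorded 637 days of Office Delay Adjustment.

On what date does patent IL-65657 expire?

Earliest priority filing: 4 October 1992.
Base term: 4 October 1992 + 18 years → 4 October 2010.
Office Delay Adjustment: +637 days → 2 July 2012.

July 2, 2012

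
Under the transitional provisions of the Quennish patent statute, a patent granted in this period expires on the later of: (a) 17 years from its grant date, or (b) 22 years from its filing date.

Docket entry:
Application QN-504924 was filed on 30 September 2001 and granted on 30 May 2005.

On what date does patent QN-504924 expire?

September 30, 2023

(a) grant + 17 years → 30 May 2022.
(b) filing + 22 years → 30 September 2023.
Later of the two: 30 September 2023.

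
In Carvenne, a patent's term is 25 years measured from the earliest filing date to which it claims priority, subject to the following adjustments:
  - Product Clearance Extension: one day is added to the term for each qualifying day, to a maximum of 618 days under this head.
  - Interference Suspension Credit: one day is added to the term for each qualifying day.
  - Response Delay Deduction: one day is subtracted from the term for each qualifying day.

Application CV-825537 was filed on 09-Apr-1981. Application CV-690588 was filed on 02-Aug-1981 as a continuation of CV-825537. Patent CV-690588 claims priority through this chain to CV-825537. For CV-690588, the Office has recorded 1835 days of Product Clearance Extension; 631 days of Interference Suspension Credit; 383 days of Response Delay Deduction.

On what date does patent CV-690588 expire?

Earliest priority filing: 9 April 1981.
Base term: 9 April 1981 + 25 years → 9 April 2006.
Product Clearance Extension: 1835 days claimed exceeds the 618-day cap, so +618 days → 18 December 2007.
Interference Suspension Credit: +631 days → 9 September 2009.
Response Delay Deduction: −383 days → 22 August 2008.

August 22, 2008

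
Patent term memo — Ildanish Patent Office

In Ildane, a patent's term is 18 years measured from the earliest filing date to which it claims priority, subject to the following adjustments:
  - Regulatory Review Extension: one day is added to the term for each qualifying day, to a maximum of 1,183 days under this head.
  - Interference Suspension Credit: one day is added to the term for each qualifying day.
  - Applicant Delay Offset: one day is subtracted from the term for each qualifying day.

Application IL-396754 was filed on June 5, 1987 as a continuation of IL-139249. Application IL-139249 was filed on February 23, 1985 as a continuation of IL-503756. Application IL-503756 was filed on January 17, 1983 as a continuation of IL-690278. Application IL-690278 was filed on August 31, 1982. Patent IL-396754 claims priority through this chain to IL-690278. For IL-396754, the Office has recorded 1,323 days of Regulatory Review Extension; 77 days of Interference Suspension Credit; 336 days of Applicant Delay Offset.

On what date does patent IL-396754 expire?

March 13, 2003

Earliest priority filing: 31 August 1982.
Base term: 31 August 1982 + 18 years → 31 August 2000.
Regulatory Review Extension: 1323 days claimed exceeds the 1183-day cap, so +1183 days → 27 November 2003.
Interference Suspension Credit: +77 days → 12 February 2004.
Applicant Delay Offset: −336 days → 13 March 2003.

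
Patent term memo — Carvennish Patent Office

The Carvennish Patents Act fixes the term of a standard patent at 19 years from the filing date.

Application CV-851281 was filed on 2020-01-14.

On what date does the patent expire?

Filing date + 19 years → 14 January 2039.

January 14, 2039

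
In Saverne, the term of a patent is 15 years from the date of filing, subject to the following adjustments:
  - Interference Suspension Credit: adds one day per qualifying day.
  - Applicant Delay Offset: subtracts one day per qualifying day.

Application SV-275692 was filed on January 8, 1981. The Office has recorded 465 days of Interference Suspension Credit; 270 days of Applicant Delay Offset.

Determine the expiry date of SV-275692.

Base term: filing date + 15 years → 8 January 1996.
Interference Suspension Credit: +465 days → 17 April 1997.
Applicant Delay Offset: −270 days → 21 July 1996.

July 21, 1996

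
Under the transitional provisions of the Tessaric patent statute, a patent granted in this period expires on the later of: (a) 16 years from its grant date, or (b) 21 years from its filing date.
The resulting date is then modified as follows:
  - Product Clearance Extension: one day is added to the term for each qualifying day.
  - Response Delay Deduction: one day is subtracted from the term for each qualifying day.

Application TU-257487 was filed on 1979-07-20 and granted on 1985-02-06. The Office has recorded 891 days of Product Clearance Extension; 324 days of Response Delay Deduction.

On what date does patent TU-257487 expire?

(a) grant + 16 years → 6 February 2001.
(b) filing + 21 years → 20 July 2000.
Later of the two: 6 February 2001.
Product Clearance Extension: +891 days → 17 July 2003.
Response Delay Deduction: −324 days → 27 August 2002.

August 27, 2002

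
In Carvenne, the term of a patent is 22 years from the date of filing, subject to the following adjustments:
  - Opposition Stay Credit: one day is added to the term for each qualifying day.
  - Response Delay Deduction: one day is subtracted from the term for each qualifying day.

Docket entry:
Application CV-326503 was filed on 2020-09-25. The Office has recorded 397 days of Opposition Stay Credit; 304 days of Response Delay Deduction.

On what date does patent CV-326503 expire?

December 27, 2042

Base term: filing date + 22 years → 25 September 2042.
Opposition Stay Credit: +397 days → 27 October 2043.
Response Delay Deduction: −304 days → 27 December 2042.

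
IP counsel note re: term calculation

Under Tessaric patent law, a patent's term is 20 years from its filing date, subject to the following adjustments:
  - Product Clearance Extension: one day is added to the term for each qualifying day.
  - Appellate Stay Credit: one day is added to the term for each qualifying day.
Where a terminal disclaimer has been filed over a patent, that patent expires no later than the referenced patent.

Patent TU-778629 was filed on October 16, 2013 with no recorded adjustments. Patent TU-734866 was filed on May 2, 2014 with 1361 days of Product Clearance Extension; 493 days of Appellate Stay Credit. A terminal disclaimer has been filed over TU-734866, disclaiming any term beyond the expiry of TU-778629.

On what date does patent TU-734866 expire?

Natural term of TU-734866:
  Base: filing + 20 years → 2 May 2034.
  Product Clearance Extension: +1361 days → 22 January 2038.
  Appellate Stay Credit: +493 days → 30 May 2039.
Expiry of referenced patent TU-778629:
  Base: filing + 20 years → 16 October 2033.
Terminal disclaimer: TU-734866 expires on the earlier of 30 May 2039 and 16 October 2033.

2033-10-16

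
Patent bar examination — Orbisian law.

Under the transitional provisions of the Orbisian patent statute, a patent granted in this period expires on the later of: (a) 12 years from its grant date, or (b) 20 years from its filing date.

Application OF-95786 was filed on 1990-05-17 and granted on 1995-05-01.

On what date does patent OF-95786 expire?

(a) grant + 12 years → 1 May 2007.
(b) filing + 20 years → 17 May 2010.
Later of the two: 17 May 2010.

May 17, 2010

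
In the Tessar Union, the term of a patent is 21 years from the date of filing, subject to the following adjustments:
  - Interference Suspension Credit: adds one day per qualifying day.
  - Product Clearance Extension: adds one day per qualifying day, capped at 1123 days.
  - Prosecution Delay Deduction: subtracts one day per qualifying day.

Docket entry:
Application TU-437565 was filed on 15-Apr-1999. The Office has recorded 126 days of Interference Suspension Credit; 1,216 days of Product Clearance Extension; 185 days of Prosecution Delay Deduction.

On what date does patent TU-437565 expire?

Base term: filing date + 21 years → 15 April 2020.
Interference Suspension Credit: +126 days → 19 August 2020.
Product Clearance Extension: 1216 days claimed exceeds the 1123-day cap, so +1123 days → 16 September 2023.
Prosecution Delay Deduction: −185 days → 15 March 2023.

March 15, 2023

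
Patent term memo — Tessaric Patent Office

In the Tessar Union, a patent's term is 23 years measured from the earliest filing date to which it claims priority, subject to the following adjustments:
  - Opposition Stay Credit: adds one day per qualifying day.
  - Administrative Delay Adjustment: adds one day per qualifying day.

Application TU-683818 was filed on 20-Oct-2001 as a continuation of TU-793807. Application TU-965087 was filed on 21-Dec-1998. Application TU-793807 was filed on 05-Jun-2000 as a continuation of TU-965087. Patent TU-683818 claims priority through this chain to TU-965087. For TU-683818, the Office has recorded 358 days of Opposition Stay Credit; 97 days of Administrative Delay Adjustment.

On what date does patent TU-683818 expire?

March 21, 2023

Earliest priority filing: 21 December 1998.
Base term: 21 December 1998 + 23 years → 21 December 2021.
Opposition Stay Credit: +358 days → 14 December 2022.
Administrative Delay Adjustment: +97 days → 21 March 2023.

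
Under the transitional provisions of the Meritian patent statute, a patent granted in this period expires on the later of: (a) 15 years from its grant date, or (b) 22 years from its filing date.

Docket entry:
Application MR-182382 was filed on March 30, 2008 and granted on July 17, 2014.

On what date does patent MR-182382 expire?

2030-03-30

(a) grant + 15 years → 17 July 2029.
(b) filing + 22 years → 30 March 2030.
Later of the two: 30 March 2030.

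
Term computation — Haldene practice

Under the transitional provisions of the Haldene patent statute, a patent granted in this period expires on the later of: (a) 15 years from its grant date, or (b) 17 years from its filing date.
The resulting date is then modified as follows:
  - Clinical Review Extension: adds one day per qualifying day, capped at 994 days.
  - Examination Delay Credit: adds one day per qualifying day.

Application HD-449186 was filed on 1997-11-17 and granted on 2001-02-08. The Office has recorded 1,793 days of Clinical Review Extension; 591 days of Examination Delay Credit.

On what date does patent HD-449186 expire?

(a) grant + 15 years → 8 February 2016.
(b) filing + 17 years → 17 November 2014.
Later of the two: 8 February 2016.
Clinical Review Extension: 1793 days claimed exceeds the 994-day cap, so +994 days → 29 October 2018.
Examination Delay Credit: +591 days → 11 June 2020.

2020-06-11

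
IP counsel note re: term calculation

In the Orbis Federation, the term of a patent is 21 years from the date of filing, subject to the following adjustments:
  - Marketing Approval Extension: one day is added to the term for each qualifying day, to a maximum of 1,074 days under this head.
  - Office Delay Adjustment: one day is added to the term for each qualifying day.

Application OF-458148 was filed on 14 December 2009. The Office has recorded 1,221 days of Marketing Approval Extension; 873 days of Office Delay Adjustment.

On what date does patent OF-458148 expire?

Base term: filing date + 21 years → 14 December 2030.
Marketing Approval Extension: 1221 days claimed exceeds the 1074-day cap, so +1074 days → 22 November 2033.
Office Delay Adjustment: +873 days → 13 April 2036.

April 13, 2036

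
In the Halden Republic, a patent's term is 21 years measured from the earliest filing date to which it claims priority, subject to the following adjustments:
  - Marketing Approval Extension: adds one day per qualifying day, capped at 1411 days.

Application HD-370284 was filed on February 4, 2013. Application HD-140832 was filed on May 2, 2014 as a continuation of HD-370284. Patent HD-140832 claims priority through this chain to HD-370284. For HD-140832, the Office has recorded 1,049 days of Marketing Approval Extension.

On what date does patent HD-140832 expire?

December 19, 2036

Earliest priority filing: 4 February 2013.
Base term: 4 February 2013 + 21 years → 4 February 2034.
Marketing Approval Extension: 1049 days (within the 1411-day cap) → +1049 days → 19 December 2036.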